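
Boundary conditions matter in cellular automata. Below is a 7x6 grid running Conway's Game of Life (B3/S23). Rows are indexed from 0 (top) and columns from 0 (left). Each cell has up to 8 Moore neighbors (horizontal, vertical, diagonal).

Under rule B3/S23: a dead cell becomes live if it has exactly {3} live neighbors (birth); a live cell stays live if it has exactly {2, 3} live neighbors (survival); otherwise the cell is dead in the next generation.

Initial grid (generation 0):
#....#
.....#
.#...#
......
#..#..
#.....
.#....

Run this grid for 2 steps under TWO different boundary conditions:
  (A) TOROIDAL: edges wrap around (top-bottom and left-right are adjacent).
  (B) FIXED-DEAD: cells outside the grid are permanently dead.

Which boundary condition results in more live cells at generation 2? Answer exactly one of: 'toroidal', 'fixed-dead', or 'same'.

Answer: toroidal

Derivation:
Under TOROIDAL boundary, generation 2:
......
....#.
#.....
......
##....
##....
.#...#
Population = 8

Under FIXED-DEAD boundary, generation 2:
......
......
......
......
......
......
......
Population = 0

Comparison: toroidal=8, fixed-dead=0 -> toroidal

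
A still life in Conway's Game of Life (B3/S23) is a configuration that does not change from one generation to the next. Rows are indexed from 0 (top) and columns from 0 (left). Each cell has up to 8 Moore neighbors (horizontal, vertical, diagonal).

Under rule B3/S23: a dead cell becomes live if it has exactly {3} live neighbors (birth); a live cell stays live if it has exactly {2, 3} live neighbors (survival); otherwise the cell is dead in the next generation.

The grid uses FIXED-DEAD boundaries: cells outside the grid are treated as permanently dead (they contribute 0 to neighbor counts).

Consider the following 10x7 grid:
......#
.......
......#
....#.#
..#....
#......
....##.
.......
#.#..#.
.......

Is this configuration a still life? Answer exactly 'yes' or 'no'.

Compute generation 1 and compare to generation 0 (given above):
Generation 1:
.......
.......
.....#.
.....#.
.......
.......
.......
....##.
.......
.......
Cell (0,6) differs: gen0=1 vs gen1=0 -> NOT a still life.

Answer: no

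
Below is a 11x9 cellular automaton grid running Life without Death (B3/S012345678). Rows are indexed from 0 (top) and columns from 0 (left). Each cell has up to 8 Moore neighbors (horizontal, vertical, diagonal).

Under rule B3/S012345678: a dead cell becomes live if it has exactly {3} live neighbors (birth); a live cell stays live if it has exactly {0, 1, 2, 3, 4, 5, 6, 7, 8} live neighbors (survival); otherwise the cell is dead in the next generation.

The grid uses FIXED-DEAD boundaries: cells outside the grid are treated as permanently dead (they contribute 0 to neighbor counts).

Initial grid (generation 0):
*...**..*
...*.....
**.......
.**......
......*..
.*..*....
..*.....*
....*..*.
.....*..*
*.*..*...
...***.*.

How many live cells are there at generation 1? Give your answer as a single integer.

Answer: 37

Derivation:
Simulating step by step:
Generation 0 (given above): 25 live cells
Generation 1: 37 live cells
*...**..*
**.**....
**.......
***......
.**...*..
.*..*....
..**....*
....*..**
....***.*
*.**.*...
...*****.
Population at generation 1: 37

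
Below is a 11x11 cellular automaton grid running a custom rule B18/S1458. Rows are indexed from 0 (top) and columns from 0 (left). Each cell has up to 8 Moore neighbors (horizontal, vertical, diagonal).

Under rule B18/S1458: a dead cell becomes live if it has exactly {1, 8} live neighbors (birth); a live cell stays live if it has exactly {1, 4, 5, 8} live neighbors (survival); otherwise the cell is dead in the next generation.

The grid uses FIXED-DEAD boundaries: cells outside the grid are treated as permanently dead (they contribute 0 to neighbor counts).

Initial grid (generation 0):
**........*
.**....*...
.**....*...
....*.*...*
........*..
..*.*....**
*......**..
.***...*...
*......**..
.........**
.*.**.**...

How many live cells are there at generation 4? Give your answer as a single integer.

Simulating step by step:
Generation 0 (given above): 34 live cells
Generation 1: 36 live cells
...*..****.
.**....*.**
....*....**
*.....*....
.**...*.*..
*....**...*
*....*.....
...**..*...
*...*......
..........*
*..**.**...
Generation 2: 44 live cells
*..***..*..
**.......**
...........
*...*.*....
..***.....*
...*....*..
*.*.....***
..*.....*..
.**...*****
..*.....**.
.****.*****
Generation 3: 41 live cells
...*.****..
......**..*
..***.***..
.......*.**
*..*..*.*..
*..*.*.....
....*....**
.....*..*..
*....*****.
..*........
*...*.*.**.
Generation 4: 33 live cells
..*...**..*
.*.........
.**.*.***..
*......*..*
*..*.......
*..........
***....*..*
**.*....*..
..**......*
...........
..*.....***
Population at generation 4: 33

Answer: 33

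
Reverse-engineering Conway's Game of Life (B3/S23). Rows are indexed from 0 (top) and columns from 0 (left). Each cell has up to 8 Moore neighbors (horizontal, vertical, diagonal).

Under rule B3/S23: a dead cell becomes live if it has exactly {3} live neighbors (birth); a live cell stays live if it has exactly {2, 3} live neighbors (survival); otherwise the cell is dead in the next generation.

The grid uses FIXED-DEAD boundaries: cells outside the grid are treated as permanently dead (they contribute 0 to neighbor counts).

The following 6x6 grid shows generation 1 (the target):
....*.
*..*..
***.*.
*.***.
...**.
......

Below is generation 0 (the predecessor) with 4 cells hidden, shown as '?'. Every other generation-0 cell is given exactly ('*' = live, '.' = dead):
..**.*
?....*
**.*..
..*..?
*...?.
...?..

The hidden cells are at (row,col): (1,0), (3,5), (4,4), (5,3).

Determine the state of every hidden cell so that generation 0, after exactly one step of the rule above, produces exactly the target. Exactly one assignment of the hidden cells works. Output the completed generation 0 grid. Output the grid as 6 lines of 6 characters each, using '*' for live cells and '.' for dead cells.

Answer: ..**.*
*....*
**.*..
..*..*
*...*.
...*..

Derivation:
Hidden generation-0 cells (in order): (1,0), (3,5), (4,4), (5,3).
A hidden cell only influences target cells in its own 3x3 neighborhood. Try each of the 2^4 = 16 assignments, step the completed generation 0 forward once under B3/S23, and compare with the target:
  (1,0)=. (3,5)=. (4,4)=. (5,3)=. -> step gives (1,0)='.' but target has '*' -> reject
  (1,0)=. (3,5)=. (4,4)=. (5,3)=* -> step gives (1,0)='.' but target has '*' -> reject
  (1,0)=. (3,5)=. (4,4)=* (5,3)=. -> step gives (1,0)='.' but target has '*' -> reject
  (1,0)=. (3,5)=. (4,4)=* (5,3)=* -> step gives (1,0)='.' but target has '*' -> reject
  (1,0)=. (3,5)=* (4,4)=. (5,3)=. -> step gives (1,0)='.' but target has '*' -> reject
  (1,0)=. (3,5)=* (4,4)=. (5,3)=* -> step gives (1,0)='.' but target has '*' -> reject
  (1,0)=. (3,5)=* (4,4)=* (5,3)=. -> step gives (1,0)='.' but target has '*' -> reject
  (1,0)=. (3,5)=* (4,4)=* (5,3)=* -> step gives (1,0)='.' but target has '*' -> reject
  (1,0)=* (3,5)=. (4,4)=. (5,3)=. -> step gives (2,4)='.' but target has '*' -> reject
  (1,0)=* (3,5)=. (4,4)=. (5,3)=* -> step gives (2,4)='.' but target has '*' -> reject
  (1,0)=* (3,5)=. (4,4)=* (5,3)=. -> step gives (2,4)='.' but target has '*' -> reject
  (1,0)=* (3,5)=. (4,4)=* (5,3)=* -> step gives (2,4)='.' but target has '*' -> reject
  (1,0)=* (3,5)=* (4,4)=. (5,3)=. -> step gives (3,3)='.' but target has '*' -> reject
  (1,0)=* (3,5)=* (4,4)=. (5,3)=* -> step gives (3,3)='.' but target has '*' -> reject
  (1,0)=* (3,5)=* (4,4)=* (5,3)=. -> step gives (4,3)='.' but target has '*' -> reject
  (1,0)=* (3,5)=* (4,4)=* (5,3)=* -> step reproduces the target at every cell -> ACCEPT
Unique solution: (1,0)=live, (3,5)=live, (4,4)=live, (5,3)=live.
Check: live-neighbor counts of every cell in the completed generation 0:
121131
244341
233132
342331
022322
111121
Applying B3/S23 to generation 0 with these counts gives:
....*.
*..*..
***.*.
*.***.
...**.
......
which matches the target exactly.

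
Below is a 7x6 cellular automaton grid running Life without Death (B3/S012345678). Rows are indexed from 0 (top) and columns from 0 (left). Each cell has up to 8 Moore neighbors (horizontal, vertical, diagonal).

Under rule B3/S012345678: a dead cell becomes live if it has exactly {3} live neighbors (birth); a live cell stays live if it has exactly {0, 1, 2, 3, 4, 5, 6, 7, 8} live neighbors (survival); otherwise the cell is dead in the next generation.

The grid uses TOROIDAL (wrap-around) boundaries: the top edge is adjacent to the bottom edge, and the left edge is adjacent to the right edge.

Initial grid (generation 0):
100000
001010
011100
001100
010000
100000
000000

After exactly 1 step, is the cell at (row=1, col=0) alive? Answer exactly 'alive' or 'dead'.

Answer: dead

Derivation:
Simulating step by step:
Generation 0 (given above): 10 live cells
Generation 1: 12 live cells
100000
001010
011110
001100
011000
100000
000000

Cell (1,0) at generation 1: 0 -> dead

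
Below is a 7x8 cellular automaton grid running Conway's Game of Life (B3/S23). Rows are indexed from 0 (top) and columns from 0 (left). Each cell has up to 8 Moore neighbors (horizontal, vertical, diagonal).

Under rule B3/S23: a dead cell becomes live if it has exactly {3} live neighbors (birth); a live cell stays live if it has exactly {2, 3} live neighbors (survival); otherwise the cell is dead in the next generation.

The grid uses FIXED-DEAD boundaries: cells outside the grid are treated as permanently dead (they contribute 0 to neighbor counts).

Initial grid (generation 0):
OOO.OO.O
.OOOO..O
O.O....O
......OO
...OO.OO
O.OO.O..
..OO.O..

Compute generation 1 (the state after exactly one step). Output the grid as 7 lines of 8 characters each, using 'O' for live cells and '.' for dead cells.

Simulating step by step:
Generation 0 (given above): 27 live cells
Generation 1: 20 live cells
(generation 1 grid is the final answer)

Answer: O...OOO.
....OO.O
..O....O
...O.O..
..OOO..O
.O...O..
.OOO....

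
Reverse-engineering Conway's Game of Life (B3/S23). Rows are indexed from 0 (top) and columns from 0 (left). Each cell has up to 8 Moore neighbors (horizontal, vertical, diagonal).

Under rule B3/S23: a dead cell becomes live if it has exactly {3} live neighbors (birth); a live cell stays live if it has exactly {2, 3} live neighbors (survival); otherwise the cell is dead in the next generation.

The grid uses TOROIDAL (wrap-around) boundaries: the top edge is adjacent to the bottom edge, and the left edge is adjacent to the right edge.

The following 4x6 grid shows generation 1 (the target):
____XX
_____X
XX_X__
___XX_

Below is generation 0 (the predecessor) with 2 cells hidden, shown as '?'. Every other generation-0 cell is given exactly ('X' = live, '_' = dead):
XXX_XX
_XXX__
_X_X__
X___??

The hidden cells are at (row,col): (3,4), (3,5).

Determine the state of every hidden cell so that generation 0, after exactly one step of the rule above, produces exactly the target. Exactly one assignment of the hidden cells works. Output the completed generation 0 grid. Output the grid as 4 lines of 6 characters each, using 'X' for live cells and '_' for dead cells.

Answer: XXX_XX
_XXX__
_X_X__
X_____

Derivation:
Hidden generation-0 cells (in order): (3,4), (3,5).
A hidden cell only influences target cells in its own 3x3 neighborhood. Try each of the 2^2 = 4 assignments, step the completed generation 0 forward once under B3/S23, and compare with the target:
  (3,4)=_ (3,5)=_ -> step reproduces the target at every cell -> ACCEPT
  (3,4)=_ (3,5)=X -> step gives (0,5)='_' but target has 'X' -> reject
  (3,4)=X (3,5)=_ -> step gives (0,5)='_' but target has 'X' -> reject
  (3,4)=X (3,5)=X -> step gives (0,4)='_' but target has 'X' -> reject
Unique solution: (3,4)=dead, (3,5)=dead.
Check: live-neighbor counts of every cell in the completed generation 0:
454423
556443
335221
454334
Applying B3/S23 to generation 0 with these counts gives:
____XX
_____X
XX_X__
___XX_
which matches the target exactly.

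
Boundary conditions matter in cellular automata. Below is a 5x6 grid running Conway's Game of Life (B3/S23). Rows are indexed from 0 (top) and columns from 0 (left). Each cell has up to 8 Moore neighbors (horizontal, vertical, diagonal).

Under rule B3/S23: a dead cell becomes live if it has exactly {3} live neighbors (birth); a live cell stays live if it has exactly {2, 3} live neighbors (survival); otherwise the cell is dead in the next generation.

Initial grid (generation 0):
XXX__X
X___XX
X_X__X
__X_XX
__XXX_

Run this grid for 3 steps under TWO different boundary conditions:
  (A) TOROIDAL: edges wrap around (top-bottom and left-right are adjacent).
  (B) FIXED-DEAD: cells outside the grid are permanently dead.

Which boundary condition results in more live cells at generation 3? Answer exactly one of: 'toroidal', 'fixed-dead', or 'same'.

Under TOROIDAL boundary, generation 3:
_XXX__
___X__
_XXX__
_XX___
______
Population = 9

Under FIXED-DEAD boundary, generation 3:
X_XXX_
X__X_X
_X___X
______
___X_X
Population = 11

Comparison: toroidal=9, fixed-dead=11 -> fixed-dead

Answer: fixed-dead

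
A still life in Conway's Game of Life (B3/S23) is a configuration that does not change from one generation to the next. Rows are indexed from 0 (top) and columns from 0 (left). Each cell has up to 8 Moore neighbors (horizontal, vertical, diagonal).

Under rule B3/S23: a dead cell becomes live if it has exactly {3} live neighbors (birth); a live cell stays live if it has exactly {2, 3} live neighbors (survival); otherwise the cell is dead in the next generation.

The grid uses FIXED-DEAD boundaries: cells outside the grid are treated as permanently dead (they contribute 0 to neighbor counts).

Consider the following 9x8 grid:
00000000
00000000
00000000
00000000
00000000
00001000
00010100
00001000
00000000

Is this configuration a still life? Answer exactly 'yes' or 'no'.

Answer: yes

Derivation:
Compute generation 1 and compare to generation 0 (given above):
Generation 1:
00000000
00000000
00000000
00000000
00000000
00001000
00010100
00001000
00000000
The grids are IDENTICAL -> still life.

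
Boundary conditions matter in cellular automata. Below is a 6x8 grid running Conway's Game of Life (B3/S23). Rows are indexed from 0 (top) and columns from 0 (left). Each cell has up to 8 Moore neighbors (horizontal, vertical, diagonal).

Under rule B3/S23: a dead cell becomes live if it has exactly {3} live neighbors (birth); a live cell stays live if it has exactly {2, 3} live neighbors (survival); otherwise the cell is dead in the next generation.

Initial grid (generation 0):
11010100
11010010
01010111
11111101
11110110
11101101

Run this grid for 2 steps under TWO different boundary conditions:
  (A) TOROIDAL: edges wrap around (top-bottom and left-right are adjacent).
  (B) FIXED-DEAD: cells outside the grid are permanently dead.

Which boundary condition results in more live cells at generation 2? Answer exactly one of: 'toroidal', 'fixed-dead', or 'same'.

Under TOROIDAL boundary, generation 2:
00001000
00001000
00000000
00000000
00000000
00000000
Population = 2

Under FIXED-DEAD boundary, generation 2:
00000000
00000000
00000011
00000011
00000010
00000000
Population = 5

Comparison: toroidal=2, fixed-dead=5 -> fixed-dead

Answer: fixed-dead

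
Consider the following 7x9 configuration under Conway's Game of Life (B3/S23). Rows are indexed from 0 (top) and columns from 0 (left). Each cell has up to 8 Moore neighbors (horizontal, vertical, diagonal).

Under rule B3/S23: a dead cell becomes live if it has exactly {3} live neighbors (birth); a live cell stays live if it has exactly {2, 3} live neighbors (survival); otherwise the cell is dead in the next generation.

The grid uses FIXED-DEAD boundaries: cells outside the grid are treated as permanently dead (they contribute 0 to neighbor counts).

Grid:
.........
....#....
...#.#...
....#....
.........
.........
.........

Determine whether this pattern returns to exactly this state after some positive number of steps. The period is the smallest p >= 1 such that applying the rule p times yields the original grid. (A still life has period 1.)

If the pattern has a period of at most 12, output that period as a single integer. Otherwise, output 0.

Simulating and comparing each generation to the original:
Gen 0 (original, given above): 4 live cells
Gen 1: 4 live cells, MATCHES original -> period = 1

Answer: 1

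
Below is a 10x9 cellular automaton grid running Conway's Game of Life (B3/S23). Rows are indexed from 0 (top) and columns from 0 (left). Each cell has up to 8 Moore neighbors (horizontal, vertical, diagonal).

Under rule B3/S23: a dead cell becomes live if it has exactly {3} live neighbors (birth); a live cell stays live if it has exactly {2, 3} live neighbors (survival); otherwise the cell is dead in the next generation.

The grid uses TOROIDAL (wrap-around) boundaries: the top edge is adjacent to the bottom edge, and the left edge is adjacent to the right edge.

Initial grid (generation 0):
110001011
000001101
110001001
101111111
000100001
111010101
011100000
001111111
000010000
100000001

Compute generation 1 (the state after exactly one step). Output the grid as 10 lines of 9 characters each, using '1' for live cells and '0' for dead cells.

Simulating step by step:
Generation 0 (given above): 41 live cells
Generation 1: 23 live cells
(generation 1 grid is the final answer)

Answer: 010001000
000011000
011100000
001101100
000000000
000010011
000000000
010001110
100010100
010000010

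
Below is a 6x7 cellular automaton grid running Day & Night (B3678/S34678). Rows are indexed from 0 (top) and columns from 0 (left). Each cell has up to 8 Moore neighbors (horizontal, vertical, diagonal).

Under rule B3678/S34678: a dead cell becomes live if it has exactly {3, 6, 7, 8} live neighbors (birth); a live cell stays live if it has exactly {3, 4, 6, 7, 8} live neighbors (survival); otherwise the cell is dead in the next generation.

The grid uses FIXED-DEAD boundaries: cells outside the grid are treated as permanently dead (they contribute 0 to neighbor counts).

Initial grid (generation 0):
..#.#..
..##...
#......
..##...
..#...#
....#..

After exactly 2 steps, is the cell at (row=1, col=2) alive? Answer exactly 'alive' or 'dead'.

Answer: alive

Derivation:
Simulating step by step:
Generation 0 (given above): 10 live cells
Generation 1: 4 live cells
.......
.#.#...
.#.....
.#.....
.......
.......
Generation 2: 2 live cells
.......
..#....
#......
.......
.......
.......

Cell (1,2) at generation 2: 1 -> alive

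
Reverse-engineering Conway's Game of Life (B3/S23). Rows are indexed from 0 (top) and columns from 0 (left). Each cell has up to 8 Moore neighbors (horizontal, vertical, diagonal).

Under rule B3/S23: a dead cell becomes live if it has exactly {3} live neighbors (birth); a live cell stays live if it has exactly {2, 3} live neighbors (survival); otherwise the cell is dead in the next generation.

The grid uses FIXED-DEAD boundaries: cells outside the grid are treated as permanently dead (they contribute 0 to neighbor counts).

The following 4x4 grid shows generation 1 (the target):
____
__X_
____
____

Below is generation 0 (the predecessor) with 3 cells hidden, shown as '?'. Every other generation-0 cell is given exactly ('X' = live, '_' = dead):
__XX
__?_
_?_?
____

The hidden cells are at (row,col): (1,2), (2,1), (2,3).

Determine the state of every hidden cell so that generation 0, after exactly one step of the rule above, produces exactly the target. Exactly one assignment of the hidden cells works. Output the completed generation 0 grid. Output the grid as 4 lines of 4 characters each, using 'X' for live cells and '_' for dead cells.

Answer: __XX
____
_X__
____

Derivation:
Hidden generation-0 cells (in order): (1,2), (2,1), (2,3).
A hidden cell only influences target cells in its own 3x3 neighborhood. Try each of the 2^3 = 8 assignments, step the completed generation 0 forward once under B3/S23, and compare with the target:
  (1,2)=_ (2,1)=_ (2,3)=_ -> step gives (1,2)='_' but target has 'X' -> reject
  (1,2)=_ (2,1)=_ (2,3)=X -> step gives (1,3)='X' but target has '_' -> reject
  (1,2)=_ (2,1)=X (2,3)=_ -> step reproduces the target at every cell -> ACCEPT
  (1,2)=_ (2,1)=X (2,3)=X -> step gives (1,2)='_' but target has 'X' -> reject
  (1,2)=X (2,1)=_ (2,3)=_ -> step gives (0,2)='X' but target has '_' -> reject
  (1,2)=X (2,1)=_ (2,3)=X -> step gives (0,2)='X' but target has '_' -> reject
  (1,2)=X (2,1)=X (2,3)=_ -> step gives (0,2)='X' but target has '_' -> reject
  (1,2)=X (2,1)=X (2,3)=X -> step gives (0,2)='X' but target has '_' -> reject
Unique solution: (1,2)=dead, (2,1)=live, (2,3)=dead.
Check: live-neighbor counts of every cell in the completed generation 0:
0111
1232
1010
1110
Applying B3/S23 to generation 0 with these counts gives:
____
__X_
____
____
which matches the target exactly.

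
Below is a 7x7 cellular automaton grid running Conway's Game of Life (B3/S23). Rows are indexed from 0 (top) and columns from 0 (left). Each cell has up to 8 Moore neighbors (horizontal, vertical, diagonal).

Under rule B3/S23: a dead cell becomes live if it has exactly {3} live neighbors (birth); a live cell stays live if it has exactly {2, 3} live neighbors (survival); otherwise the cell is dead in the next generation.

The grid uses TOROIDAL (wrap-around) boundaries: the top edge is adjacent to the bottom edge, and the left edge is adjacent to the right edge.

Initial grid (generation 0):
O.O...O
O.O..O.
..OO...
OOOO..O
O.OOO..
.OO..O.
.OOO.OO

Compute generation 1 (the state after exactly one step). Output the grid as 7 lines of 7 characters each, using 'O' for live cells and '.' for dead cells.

Simulating step by step:
Generation 0 (given above): 25 live cells
Generation 1: 12 live cells
(generation 1 grid is the final answer)

Answer: ....O..
O.O....
....O..
O.....O
....OO.
.....O.
...OOO.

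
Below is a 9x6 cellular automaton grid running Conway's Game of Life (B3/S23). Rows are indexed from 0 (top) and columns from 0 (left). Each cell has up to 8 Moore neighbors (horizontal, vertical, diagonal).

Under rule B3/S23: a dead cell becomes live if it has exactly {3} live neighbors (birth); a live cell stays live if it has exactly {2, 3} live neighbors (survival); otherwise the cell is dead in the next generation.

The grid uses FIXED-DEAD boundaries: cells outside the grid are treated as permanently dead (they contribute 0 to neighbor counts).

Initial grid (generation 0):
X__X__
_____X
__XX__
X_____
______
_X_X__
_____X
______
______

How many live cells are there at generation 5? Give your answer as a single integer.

Answer: 3

Derivation:
Simulating step by step:
Generation 0 (given above): 9 live cells
Generation 1: 3 live cells
______
__XXX_
______
______
______
______
______
______
______
Generation 2: 3 live cells
___X__
___X__
___X__
______
______
______
______
______
______
Generation 3: 3 live cells
______
__XXX_
______
______
______
______
______
______
______
Generation 4: 3 live cells
___X__
___X__
___X__
______
______
______
______
______
______
Generation 5: 3 live cells
______
__XXX_
______
______
______
______
______
______
______
Population at generation 5: 3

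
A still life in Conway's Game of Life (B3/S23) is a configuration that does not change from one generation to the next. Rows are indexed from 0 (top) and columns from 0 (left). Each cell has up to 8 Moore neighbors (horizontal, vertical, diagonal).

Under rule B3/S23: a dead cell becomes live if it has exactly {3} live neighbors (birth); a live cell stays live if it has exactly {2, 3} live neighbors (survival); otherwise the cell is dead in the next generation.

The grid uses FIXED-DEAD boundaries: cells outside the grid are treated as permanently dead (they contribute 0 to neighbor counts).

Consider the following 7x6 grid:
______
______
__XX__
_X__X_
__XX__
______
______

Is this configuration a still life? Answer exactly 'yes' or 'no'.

Compute generation 1 and compare to generation 0 (given above):
Generation 1:
______
______
__XX__
_X__X_
__XX__
______
______
The grids are IDENTICAL -> still life.

Answer: yes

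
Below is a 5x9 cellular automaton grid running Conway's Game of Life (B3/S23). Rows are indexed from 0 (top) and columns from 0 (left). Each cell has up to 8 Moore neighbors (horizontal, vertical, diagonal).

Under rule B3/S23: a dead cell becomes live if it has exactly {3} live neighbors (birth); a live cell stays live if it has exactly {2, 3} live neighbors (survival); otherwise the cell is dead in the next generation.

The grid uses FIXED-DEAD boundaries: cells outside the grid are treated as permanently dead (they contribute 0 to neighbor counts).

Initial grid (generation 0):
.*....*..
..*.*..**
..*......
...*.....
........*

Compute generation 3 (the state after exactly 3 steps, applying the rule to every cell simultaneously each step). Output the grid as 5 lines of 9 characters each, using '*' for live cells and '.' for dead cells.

Simulating step by step:
Generation 0 (given above): 9 live cells
Generation 1: 6 live cells
.......*.
.***...*.
..*......
.........
.........
Generation 2: 7 live cells
..*......
.***.....
.***.....
.........
.........
Generation 3: 6 live cells
(generation 3 grid is the final answer)

Answer: .***.....
.........
.*.*.....
..*......
.........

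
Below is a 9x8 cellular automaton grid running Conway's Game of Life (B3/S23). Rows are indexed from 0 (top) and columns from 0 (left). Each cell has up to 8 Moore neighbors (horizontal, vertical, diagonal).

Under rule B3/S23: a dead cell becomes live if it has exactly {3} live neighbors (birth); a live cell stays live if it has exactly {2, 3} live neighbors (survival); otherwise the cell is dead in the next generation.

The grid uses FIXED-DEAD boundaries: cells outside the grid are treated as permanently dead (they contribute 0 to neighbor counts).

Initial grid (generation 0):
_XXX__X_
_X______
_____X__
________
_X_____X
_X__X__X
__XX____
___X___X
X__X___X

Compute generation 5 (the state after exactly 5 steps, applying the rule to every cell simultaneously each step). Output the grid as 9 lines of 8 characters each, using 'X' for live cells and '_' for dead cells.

Answer: _XX_____
_XX_____
________
________
________
________
________
________
________

Derivation:
Simulating step by step:
Generation 0 (given above): 18 live cells
Generation 1: 10 live cells
_XX_____
_X______
________
________
________
_X_X____
__XXX___
___XX___
________
Generation 2: 8 live cells
_XX_____
_XX_____
________
________
________
___XX___
________
__X_X___
________
Generation 3: 5 live cells
_XX_____
_XX_____
________
________
________
________
____X___
________
________
Generation 4: 4 live cells
_XX_____
_XX_____
________
________
________
________
________
________
________
Generation 5: 4 live cells
(generation 5 grid is the final answer)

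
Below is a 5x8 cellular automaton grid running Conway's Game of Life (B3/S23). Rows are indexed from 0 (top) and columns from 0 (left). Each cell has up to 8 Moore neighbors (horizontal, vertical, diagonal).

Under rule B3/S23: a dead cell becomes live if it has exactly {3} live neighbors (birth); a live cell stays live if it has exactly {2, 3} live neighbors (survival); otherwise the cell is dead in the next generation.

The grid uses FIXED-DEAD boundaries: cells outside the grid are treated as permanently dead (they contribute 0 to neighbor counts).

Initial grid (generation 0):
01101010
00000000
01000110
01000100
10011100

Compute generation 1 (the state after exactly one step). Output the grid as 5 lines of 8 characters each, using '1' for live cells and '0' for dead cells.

Simulating step by step:
Generation 0 (given above): 13 live cells
Generation 1: 10 live cells
(generation 1 grid is the final answer)

Answer: 00000000
01100010
00000110
11100000
00001100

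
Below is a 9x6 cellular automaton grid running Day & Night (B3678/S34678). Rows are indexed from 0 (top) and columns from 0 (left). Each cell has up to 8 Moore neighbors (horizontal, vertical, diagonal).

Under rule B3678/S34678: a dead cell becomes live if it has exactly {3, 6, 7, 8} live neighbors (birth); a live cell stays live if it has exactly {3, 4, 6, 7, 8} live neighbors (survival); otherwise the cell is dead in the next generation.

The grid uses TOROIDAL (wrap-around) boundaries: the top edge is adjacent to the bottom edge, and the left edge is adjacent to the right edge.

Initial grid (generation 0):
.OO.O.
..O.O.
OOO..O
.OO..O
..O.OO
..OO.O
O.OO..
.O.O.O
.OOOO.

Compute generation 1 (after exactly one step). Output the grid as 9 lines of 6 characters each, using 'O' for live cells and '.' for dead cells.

Simulating step by step:
Generation 0 (given above): 28 live cells
Generation 1: 28 live cells
(generation 1 grid is the final answer)

Answer: .O.OOO
.OO...
O.O.OO
O.O..O
..O.OO
O.O..O
O..O.O
.OO...
.OO.OO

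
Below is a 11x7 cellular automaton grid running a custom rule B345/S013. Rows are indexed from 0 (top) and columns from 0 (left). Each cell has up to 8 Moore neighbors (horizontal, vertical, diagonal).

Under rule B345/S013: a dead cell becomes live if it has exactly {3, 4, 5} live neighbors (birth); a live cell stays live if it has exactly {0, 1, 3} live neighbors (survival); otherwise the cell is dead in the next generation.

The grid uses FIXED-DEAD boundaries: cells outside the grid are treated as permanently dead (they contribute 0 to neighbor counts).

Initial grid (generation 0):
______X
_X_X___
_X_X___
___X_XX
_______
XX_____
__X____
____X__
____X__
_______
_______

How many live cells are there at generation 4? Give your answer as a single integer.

Simulating step by step:
Generation 0 (given above): 13 live cells
Generation 1: 18 live cells
______X
_XXX___
_XX_X__
__XXXXX
_______
X______
_XX____
___XX__
____X__
_______
_______
Generation 2: 19 live cells
__X___X
_X_X___
_____X_
_XX_XXX
___XXX_
XX_____
___X___
__XX___
___X___
_______
_______
Generation 3: 29 live cells
______X
_XXX___
_XXXXXX
_X_X__X
XXXX__X
XXXXX__
_XX____
__XXX__
__X____
_______
_______
Generation 4: 20 live cells
__X___X
_X__XXX
X____X_
X___XXX
____XXX
_______
X___X__
_X__X__
___X___
_______
_______
Population at generation 4: 20

Answer: 20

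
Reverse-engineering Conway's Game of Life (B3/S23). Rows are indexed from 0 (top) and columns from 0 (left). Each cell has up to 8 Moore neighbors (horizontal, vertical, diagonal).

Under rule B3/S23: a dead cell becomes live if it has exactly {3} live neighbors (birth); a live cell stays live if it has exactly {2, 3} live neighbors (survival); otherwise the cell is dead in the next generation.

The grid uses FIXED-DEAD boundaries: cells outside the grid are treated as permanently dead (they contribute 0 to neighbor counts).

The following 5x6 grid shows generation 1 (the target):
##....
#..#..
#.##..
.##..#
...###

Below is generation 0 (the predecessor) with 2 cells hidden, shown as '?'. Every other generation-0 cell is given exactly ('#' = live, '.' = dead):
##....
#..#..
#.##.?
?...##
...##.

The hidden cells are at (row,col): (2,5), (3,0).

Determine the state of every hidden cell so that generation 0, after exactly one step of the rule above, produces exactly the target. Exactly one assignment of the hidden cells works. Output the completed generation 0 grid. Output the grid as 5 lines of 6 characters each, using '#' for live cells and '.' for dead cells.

Answer: ##....
#..#..
#.##..
#...##
...##.

Derivation:
Hidden generation-0 cells (in order): (2,5), (3,0).
A hidden cell only influences target cells in its own 3x3 neighborhood. Try each of the 2^2 = 4 assignments, step the completed generation 0 forward once under B3/S23, and compare with the target:
  (2,5)=. (3,0)=. -> step gives (2,0)='.' but target has '#' -> reject
  (2,5)=. (3,0)=# -> step reproduces the target at every cell -> ACCEPT
  (2,5)=# (3,0)=. -> step gives (1,4)='#' but target has '.' -> reject
  (2,5)=# (3,0)=# -> step gives (1,4)='#' but target has '.' -> reject
Unique solution: (2,5)=dead, (3,0)=live.
Check: live-neighbor counts of every cell in the completed generation 0:
222110
354220
242342
133542
111233
Applying B3/S23 to generation 0 with these counts gives:
##....
#..#..
#.##..
.##..#
...###
which matches the target exactly.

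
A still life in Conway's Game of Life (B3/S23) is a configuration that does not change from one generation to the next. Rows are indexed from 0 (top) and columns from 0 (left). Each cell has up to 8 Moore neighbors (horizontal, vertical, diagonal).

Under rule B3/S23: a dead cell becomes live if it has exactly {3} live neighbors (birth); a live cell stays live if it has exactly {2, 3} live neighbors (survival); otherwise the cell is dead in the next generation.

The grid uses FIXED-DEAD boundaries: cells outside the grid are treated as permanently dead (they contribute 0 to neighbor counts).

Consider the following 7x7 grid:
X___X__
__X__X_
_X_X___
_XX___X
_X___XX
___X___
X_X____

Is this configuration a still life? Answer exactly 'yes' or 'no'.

Compute generation 1 and compare to generation 0 (given above):
Generation 1:
_______
_XXXX__
_X_X___
XX___XX
_X___XX
_XX____
_______
Cell (0,0) differs: gen0=1 vs gen1=0 -> NOT a still life.

Answer: no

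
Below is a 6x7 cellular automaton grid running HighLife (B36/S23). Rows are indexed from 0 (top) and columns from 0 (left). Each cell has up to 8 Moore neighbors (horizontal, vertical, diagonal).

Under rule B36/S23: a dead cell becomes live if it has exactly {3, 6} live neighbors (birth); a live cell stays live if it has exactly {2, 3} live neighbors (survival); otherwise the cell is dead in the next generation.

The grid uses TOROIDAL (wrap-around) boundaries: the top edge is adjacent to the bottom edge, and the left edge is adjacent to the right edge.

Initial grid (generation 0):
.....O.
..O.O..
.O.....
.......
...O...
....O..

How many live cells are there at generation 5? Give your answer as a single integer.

Simulating step by step:
Generation 0 (given above): 6 live cells
Generation 1: 4 live cells
...OOO.
.......
.......
.......
.......
....O..
Generation 2: 7 live cells
...OOO.
....O..
.......
.......
.......
...OOO.
Generation 3: 6 live cells
.......
...OOO.
.......
.......
....O..
...O.O.
Generation 4: 6 live cells
...O.O.
....O..
....O..
.......
....O..
....O..
Generation 5: 8 live cells
...O.O.
...OOO.
.......
.......
.......
...OOO.
Population at generation 5: 8

Answer: 8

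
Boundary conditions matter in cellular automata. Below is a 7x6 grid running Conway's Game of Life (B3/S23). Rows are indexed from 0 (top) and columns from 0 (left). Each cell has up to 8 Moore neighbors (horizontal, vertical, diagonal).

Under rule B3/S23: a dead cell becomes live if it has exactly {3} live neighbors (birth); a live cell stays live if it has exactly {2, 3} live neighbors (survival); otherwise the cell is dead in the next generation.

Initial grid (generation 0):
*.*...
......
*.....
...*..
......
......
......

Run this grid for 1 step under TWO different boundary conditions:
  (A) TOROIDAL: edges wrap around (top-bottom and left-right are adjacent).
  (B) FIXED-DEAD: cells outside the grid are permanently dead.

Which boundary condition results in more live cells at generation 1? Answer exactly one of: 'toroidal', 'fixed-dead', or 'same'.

Under TOROIDAL boundary, generation 1:
......
.*....
......
......
......
......
......
Population = 1

Under FIXED-DEAD boundary, generation 1:
......
.*....
......
......
......
......
......
Population = 1

Comparison: toroidal=1, fixed-dead=1 -> same

Answer: same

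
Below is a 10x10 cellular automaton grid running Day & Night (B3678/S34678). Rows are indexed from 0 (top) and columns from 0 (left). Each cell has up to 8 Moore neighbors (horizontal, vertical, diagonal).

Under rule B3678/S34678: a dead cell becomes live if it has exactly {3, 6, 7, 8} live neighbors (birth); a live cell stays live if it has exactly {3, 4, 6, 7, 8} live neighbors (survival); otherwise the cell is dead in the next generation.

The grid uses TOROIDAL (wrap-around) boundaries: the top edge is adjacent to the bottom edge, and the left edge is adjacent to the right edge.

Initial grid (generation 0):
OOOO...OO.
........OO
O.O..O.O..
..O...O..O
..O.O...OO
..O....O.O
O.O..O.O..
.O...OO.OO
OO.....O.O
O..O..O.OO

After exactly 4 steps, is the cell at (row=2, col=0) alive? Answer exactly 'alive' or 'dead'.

Simulating step by step:
Generation 0 (given above): 40 live cells
Generation 1: 41 live cells
OOO....O.O
...O..O.OO
.O....O...
O....O.O.O
OO.....OOO
O.....O..O
O......O..
OOO...O.OO
OOO..O.OOO
OO.......O
Generation 2: 33 live cells
OOO.......
........OO
.....OO...
.......O.O
OO.....O.O
..........
......OO.O
OOO...O..O
OOO...OO.O
OO....OOOO
Generation 3: 29 live cells
.O.......O
OO........
.......O.O
..........
O.........
......OO.O
.O......O.
O.O..OO..O
OOO..OO.OO
OO....OOO.
Generation 4: 31 live cells
OOO....OOO
O.......OO
O.........
..........
..........
O.......O.
.....O..O.
.OO..OO...
OOO..O.OOO
O....OOOOO

Cell (2,0) at generation 4: 1 -> alive

Answer: alive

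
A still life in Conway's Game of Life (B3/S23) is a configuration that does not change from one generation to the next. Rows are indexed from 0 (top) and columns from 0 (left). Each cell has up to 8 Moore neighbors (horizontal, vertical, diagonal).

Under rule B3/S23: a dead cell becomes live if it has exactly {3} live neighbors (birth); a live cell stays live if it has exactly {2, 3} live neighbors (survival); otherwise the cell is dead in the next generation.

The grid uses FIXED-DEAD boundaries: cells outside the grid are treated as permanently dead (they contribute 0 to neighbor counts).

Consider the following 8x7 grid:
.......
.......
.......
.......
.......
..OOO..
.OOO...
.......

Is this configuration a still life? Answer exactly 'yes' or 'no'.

Answer: no

Derivation:
Compute generation 1 and compare to generation 0 (given above):
Generation 1:
.......
.......
.......
.......
...O...
.O..O..
.O..O..
..O....
Cell (4,3) differs: gen0=0 vs gen1=1 -> NOT a still life.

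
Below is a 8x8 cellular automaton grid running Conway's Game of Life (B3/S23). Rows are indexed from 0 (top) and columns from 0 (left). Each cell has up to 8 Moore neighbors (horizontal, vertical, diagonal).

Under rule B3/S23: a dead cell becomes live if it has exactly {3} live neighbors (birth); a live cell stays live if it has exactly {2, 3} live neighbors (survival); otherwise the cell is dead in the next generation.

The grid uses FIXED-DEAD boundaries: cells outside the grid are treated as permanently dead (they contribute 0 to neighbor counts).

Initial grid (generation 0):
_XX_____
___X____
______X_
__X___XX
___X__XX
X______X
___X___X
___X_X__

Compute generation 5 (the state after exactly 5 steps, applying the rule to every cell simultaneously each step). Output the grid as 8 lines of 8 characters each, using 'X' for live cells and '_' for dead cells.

Simulating step by step:
Generation 0 (given above): 16 live cells
Generation 1: 9 live cells
__X_____
__X_____
______XX
_____X__
________
_______X
____X_X_
____X___
Generation 2: 4 live cells
________
________
______X_
______X_
________
________
_____X__
_____X__
Generation 3: 0 live cells
________
________
________
________
________
________
________
________
Generation 4: 0 live cells
________
________
________
________
________
________
________
________
Generation 5: 0 live cells
(generation 5 grid is the final answer)

Answer: ________
________
________
________
________
________
________
________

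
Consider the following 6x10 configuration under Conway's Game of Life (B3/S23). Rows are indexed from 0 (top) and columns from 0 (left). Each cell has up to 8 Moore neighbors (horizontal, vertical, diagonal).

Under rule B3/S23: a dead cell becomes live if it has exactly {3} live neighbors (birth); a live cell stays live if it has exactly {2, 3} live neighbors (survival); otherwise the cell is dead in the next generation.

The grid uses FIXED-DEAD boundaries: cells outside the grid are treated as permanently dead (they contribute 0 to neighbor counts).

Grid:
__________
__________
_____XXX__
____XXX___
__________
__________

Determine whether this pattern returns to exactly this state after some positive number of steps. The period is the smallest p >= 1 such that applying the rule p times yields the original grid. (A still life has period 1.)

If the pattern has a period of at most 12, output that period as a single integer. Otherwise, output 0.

Answer: 2

Derivation:
Simulating and comparing each generation to the original:
Gen 0 (original, given above): 6 live cells
Gen 1: 6 live cells, differs from original
Gen 2: 6 live cells, MATCHES original -> period = 2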